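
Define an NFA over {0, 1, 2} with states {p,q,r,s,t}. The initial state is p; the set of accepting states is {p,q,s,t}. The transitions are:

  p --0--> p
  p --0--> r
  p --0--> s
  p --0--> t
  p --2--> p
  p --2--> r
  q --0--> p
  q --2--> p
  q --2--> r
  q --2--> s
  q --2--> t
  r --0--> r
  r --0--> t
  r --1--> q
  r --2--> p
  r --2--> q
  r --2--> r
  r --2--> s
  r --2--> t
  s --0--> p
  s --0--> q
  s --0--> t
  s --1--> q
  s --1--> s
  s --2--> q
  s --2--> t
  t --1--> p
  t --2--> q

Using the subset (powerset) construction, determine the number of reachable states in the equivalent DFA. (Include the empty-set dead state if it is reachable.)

9

Start state of the DFA: {p}.
{p} --0--> {p,r,s,t}  [new]
{p} --1--> ∅  [new]
{p} --2--> {p,r}  [new]
{p,r,s,t} --0--> {p,q,r,s,t}  [new]
{p,r,s,t} --1--> {p,q,s}  [new]
{p,r,s,t} --2--> {p,q,r,s,t}  [seen]
∅ --0--> ∅  [seen]
∅ --1--> ∅  [seen]
∅ --2--> ∅  [seen]
{p,r} --0--> {p,r,s,t}  [seen]
{p,r} --1--> {q}  [new]
{p,r} --2--> {p,q,r,s,t}  [seen]
{p,q,r,s,t} --0--> {p,q,r,s,t}  [seen]
{p,q,r,s,t} --1--> {p,q,s}  [seen]
{p,q,r,s,t} --2--> {p,q,r,s,t}  [seen]
{p,q,s} --0--> {p,q,r,s,t}  [seen]
{p,q,s} --1--> {q,s}  [new]
{p,q,s} --2--> {p,q,r,s,t}  [seen]
{q} --0--> {p}  [seen]
{q} --1--> ∅  [seen]
{q} --2--> {p,r,s,t}  [seen]
{q,s} --0--> {p,q,t}  [new]
{q,s} --1--> {q,s}  [seen]
{q,s} --2--> {p,q,r,s,t}  [seen]
{p,q,t} --0--> {p,r,s,t}  [seen]
{p,q,t} --1--> {p}  [seen]
{p,q,t} --2--> {p,q,r,s,t}  [seen]
Reachable DFA states: {p}, {p,r,s,t}, ∅, {p,r}, {p,q,r,s,t}, {p,q,s}, {q}, {q,s}, {p,q,t}.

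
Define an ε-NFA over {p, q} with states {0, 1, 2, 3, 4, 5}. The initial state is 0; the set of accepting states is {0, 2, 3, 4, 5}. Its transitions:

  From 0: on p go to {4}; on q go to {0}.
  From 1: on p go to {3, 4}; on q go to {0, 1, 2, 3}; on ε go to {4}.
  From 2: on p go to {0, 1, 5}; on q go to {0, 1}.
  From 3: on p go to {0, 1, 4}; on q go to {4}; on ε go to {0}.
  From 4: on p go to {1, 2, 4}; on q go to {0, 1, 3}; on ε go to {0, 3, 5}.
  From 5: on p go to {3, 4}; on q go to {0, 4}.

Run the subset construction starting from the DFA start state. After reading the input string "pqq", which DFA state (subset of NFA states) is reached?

{0, 1, 2, 3, 4, 5}

Start: {0}.
δ(0,p) = {4}.
Union: {4}.
ε-closure gives {0, 3, 4, 5}.
After p: {0, 3, 4, 5}.
δ(0,q) = {0}; δ(3,q) = {4}; δ(4,q) = {0, 1, 3}; δ(5,q) = {0, 4}.
Union: {0, 1, 3, 4}.
ε-closure gives {0, 1, 3, 4, 5}.
After q: {0, 1, 3, 4, 5}.
δ(0,q) = {0}; δ(1,q) = {0, 1, 2, 3}; δ(3,q) = {4}; δ(4,q) = {0, 1, 3}; δ(5,q) = {0, 4}.
Union: {0, 1, 2, 3, 4}.
ε-closure gives {0, 1, 2, 3, 4, 5}.
After q: {0, 1, 2, 3, 4, 5}.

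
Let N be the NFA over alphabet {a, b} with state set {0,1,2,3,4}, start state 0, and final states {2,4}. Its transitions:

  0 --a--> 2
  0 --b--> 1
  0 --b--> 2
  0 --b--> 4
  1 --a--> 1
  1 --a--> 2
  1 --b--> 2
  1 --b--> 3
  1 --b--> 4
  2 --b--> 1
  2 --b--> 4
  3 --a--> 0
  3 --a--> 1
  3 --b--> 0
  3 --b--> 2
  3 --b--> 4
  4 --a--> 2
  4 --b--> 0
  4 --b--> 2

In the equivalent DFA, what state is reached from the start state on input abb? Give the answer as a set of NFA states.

{0,2,3,4}

Start: {0}.
δ(0,a) = {2}.
Union: {2}.
After a: {2}.
δ(2,b) = {1,4}.
Union: {1,4}.
After b: {1,4}.
δ(1,b) = {2,3,4}; δ(4,b) = {0,2}.
Union: {0,2,3,4}.
After b: {0,2,3,4}.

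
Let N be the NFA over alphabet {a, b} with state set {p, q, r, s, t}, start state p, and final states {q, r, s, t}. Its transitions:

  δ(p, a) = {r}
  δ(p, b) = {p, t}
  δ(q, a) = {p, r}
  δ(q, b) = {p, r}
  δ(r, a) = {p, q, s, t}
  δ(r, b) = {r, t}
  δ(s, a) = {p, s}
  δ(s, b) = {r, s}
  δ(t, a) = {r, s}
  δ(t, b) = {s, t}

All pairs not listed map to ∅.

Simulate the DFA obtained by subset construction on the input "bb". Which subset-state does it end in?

Start: {p}.
δ(p,b) = {p, t}.
Union: {p, t}.
After b: {p, t}.
δ(p,b) = {p, t}; δ(t,b) = {s, t}.
Union: {p, s, t}.
After b: {p, s, t}.

{p, s, t}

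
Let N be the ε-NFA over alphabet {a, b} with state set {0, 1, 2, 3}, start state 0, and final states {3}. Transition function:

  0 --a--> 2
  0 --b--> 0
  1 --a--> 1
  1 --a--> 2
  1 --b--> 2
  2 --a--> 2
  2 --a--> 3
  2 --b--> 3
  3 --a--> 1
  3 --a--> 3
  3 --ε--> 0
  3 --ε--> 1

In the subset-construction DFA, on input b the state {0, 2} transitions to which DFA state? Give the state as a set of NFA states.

δ(0,b) = {0}; δ(2,b) = {3}.
Union: {0, 3}.
ε-closure gives {0, 1, 3}.

{0, 1, 3}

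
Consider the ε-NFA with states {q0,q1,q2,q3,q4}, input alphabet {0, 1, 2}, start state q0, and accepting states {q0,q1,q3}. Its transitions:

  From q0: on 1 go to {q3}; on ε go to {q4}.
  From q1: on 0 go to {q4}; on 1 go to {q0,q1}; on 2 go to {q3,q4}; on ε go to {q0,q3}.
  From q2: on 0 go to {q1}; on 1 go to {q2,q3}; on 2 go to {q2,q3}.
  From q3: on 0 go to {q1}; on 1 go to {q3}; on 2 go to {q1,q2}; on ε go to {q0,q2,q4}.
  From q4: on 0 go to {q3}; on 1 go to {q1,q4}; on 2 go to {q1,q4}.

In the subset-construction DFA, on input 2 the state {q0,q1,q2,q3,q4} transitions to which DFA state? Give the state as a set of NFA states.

{q0,q1,q2,q3,q4}

δ(q0,2) = ∅; δ(q1,2) = {q3,q4}; δ(q2,2) = {q2,q3}; δ(q3,2) = {q1,q2}; δ(q4,2) = {q1,q4}.
Union: {q1,q2,q3,q4}.
ε-closure gives {q0,q1,q2,q3,q4}.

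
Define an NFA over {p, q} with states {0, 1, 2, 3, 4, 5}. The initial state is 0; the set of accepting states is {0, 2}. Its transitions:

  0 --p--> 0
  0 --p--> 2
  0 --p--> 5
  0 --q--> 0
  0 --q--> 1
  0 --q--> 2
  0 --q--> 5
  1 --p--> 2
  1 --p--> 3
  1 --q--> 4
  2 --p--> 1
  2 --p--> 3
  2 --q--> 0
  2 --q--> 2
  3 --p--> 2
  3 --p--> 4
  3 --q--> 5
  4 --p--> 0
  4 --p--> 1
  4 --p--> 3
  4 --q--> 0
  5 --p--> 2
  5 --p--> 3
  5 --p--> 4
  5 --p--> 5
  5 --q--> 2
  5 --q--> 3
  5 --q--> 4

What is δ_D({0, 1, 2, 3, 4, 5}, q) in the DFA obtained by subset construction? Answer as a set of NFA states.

{0, 1, 2, 3, 4, 5}

δ(0,q) = {0, 1, 2, 5}; δ(1,q) = {4}; δ(2,q) = {0, 2}; δ(3,q) = {5}; δ(4,q) = {0}; δ(5,q) = {2, 3, 4}.
Union: {0, 1, 2, 3, 4, 5}.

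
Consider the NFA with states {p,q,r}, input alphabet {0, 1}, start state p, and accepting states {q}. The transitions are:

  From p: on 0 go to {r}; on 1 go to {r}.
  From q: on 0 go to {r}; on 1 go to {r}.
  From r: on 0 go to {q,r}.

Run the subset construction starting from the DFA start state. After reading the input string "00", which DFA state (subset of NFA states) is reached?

{q,r}

Start: {p}.
δ(p,0) = {r}.
Union: {r}.
After 0: {r}.
δ(r,0) = {q,r}.
Union: {q,r}.
After 0: {q,r}.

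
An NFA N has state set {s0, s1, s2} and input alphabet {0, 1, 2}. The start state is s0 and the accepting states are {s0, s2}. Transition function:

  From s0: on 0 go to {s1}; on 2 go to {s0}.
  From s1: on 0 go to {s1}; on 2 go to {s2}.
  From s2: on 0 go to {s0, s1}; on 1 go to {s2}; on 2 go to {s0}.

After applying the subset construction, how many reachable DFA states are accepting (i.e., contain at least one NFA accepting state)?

4

Start state of the DFA: {s0}.
{s0} --0--> {s1}  [new]
{s0} --1--> ∅  [new]
{s0} --2--> {s0}  [seen]
{s1} --0--> {s1}  [seen]
{s1} --1--> ∅  [seen]
{s1} --2--> {s2}  [new]
∅ --0--> ∅  [seen]
∅ --1--> ∅  [seen]
∅ --2--> ∅  [seen]
{s2} --0--> {s0, s1}  [new]
{s2} --1--> {s2}  [seen]
{s2} --2--> {s0}  [seen]
{s0, s1} --0--> {s1}  [seen]
{s0, s1} --1--> ∅  [seen]
{s0, s1} --2--> {s0, s2}  [new]
{s0, s2} --0--> {s0, s1}  [seen]
{s0, s2} --1--> {s2}  [seen]
{s0, s2} --2--> {s0}  [seen]
Reachable DFA states: {s0}, {s1}, ∅, {s2}, {s0, s1}, {s0, s2}.
Accepting DFA states (contain an NFA accepting state): {s0}, {s2}, {s0, s1}, {s0, s2}.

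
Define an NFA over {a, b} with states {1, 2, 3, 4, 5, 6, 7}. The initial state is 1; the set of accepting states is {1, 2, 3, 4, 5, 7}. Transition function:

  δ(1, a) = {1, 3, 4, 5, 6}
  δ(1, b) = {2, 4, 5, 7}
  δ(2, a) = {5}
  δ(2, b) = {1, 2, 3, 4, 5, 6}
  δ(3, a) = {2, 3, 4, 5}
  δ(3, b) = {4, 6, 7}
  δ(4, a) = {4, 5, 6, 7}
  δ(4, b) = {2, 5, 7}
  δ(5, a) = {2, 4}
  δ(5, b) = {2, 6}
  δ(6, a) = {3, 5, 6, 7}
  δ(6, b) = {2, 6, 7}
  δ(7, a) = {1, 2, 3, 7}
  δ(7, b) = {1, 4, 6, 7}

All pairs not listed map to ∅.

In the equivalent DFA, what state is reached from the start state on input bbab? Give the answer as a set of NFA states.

{1, 2, 3, 4, 5, 6, 7}

Start: {1}.
δ(1,b) = {2, 4, 5, 7}.
Union: {2, 4, 5, 7}.
After b: {2, 4, 5, 7}.
δ(2,b) = {1, 2, 3, 4, 5, 6}; δ(4,b) = {2, 5, 7}; δ(5,b) = {2, 6}; δ(7,b) = {1, 4, 6, 7}.
Union: {1, 2, 3, 4, 5, 6, 7}.
After b: {1, 2, 3, 4, 5, 6, 7}.
δ(1,a) = {1, 3, 4, 5, 6}; δ(2,a) = {5}; δ(3,a) = {2, 3, 4, 5}; δ(4,a) = {4, 5, 6, 7}; δ(5,a) = {2, 4}; δ(6,a) = {3, 5, 6, 7}; δ(7,a) = {1, 2, 3, 7}.
Union: {1, 2, 3, 4, 5, 6, 7}.
After a: {1, 2, 3, 4, 5, 6, 7}.
δ(1,b) = {2, 4, 5, 7}; δ(2,b) = {1, 2, 3, 4, 5, 6}; δ(3,b) = {4, 6, 7}; δ(4,b) = {2, 5, 7}; δ(5,b) = {2, 6}; δ(6,b) = {2, 6, 7}; δ(7,b) = {1, 4, 6, 7}.
Union: {1, 2, 3, 4, 5, 6, 7}.
After b: {1, 2, 3, 4, 5, 6, 7}.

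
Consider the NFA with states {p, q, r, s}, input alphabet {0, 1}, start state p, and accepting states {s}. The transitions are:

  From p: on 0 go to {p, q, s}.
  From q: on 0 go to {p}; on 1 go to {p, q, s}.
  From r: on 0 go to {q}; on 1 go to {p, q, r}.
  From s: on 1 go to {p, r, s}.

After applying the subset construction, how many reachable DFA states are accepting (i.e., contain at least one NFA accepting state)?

2

Start state of the DFA: {p}.
{p} --0--> {p, q, s}  [new]
{p} --1--> ∅  [new]
{p, q, s} --0--> {p, q, s}  [seen]
{p, q, s} --1--> {p, q, r, s}  [new]
∅ --0--> ∅  [seen]
∅ --1--> ∅  [seen]
{p, q, r, s} --0--> {p, q, s}  [seen]
{p, q, r, s} --1--> {p, q, r, s}  [seen]
Reachable DFA states: {p}, {p, q, s}, ∅, {p, q, r, s}.
Accepting DFA states (contain an NFA accepting state): {p, q, s}, {p, q, r, s}.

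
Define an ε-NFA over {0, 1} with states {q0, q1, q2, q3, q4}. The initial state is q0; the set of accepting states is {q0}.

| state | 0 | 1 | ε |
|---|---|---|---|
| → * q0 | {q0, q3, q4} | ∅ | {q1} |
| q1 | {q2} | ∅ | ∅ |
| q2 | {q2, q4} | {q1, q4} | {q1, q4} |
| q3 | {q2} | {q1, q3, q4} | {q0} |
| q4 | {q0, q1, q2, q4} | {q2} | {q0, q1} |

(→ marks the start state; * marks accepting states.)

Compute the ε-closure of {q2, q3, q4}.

Begin with {q2, q3, q4}.
q2 →ε {q1, q4}; add q1.
q3 →ε {q0}; add q0.
ε-closure = {q0, q1, q2, q3, q4}.

{q0, q1, q2, q3, q4}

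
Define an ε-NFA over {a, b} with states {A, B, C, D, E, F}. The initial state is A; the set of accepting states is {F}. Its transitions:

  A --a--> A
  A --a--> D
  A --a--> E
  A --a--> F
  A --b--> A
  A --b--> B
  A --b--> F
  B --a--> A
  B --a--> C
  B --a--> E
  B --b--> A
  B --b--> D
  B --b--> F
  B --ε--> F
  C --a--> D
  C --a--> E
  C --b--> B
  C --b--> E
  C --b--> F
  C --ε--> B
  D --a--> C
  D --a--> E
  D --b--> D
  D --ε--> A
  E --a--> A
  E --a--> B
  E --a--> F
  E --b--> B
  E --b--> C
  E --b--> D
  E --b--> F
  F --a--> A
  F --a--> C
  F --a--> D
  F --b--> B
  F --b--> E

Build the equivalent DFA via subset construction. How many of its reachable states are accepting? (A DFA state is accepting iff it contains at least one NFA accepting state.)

Start state of the DFA: {A} (ε-closure of the NFA start).
{A} --a--> {A, D, E, F}  [new]
{A} --b--> {A, B, F}  [new]
{A, D, E, F} --a--> {A, B, C, D, E, F}  [new]
{A, D, E, F} --b--> {A, B, C, D, E, F}  [seen]
{A, B, F} --a--> {A, B, C, D, E, F}  [seen]
{A, B, F} --b--> {A, B, D, E, F}  [new]
{A, B, C, D, E, F} --a--> {A, B, C, D, E, F}  [seen]
{A, B, C, D, E, F} --b--> {A, B, C, D, E, F}  [seen]
{A, B, D, E, F} --a--> {A, B, C, D, E, F}  [seen]
{A, B, D, E, F} --b--> {A, B, C, D, E, F}  [seen]
Reachable DFA states: {A}, {A, D, E, F}, {A, B, F}, {A, B, C, D, E, F}, {A, B, D, E, F}.
Accepting DFA states (contain an NFA accepting state): {A, D, E, F}, {A, B, F}, {A, B, C, D, E, F}, {A, B, D, E, F}.

4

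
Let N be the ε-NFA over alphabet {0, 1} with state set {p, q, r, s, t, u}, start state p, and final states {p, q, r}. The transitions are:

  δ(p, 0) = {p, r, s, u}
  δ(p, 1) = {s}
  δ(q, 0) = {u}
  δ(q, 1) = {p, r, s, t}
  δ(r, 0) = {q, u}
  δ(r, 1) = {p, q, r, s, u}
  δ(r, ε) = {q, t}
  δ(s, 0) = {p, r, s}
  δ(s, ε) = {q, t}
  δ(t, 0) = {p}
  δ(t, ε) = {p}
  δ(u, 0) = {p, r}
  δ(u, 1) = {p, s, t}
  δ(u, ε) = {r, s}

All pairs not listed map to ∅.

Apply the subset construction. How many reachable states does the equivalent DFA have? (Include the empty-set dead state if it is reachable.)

4

Start state of the DFA: {p} (ε-closure of the NFA start).
{p} --0--> {p, q, r, s, t, u}  [new]
{p} --1--> {p, q, s, t}  [new]
{p, q, r, s, t, u} --0--> {p, q, r, s, t, u}  [seen]
{p, q, r, s, t, u} --1--> {p, q, r, s, t, u}  [seen]
{p, q, s, t} --0--> {p, q, r, s, t, u}  [seen]
{p, q, s, t} --1--> {p, q, r, s, t}  [new]
{p, q, r, s, t} --0--> {p, q, r, s, t, u}  [seen]
{p, q, r, s, t} --1--> {p, q, r, s, t, u}  [seen]
Reachable DFA states: {p}, {p, q, r, s, t, u}, {p, q, s, t}, {p, q, r, s, t}.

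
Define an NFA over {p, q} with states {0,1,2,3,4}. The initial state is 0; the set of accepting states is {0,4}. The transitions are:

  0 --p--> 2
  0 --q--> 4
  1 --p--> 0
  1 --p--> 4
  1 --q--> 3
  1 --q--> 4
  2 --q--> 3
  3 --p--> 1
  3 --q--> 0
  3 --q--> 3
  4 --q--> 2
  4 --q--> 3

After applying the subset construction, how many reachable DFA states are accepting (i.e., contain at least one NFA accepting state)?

Start state of the DFA: {0}.
{0} --p--> {2}  [new]
{0} --q--> {4}  [new]
{2} --p--> ∅  [new]
{2} --q--> {3}  [new]
{4} --p--> ∅  [seen]
{4} --q--> {2,3}  [new]
∅ --p--> ∅  [seen]
∅ --q--> ∅  [seen]
{3} --p--> {1}  [new]
{3} --q--> {0,3}  [new]
{2,3} --p--> {1}  [seen]
{2,3} --q--> {0,3}  [seen]
{1} --p--> {0,4}  [new]
{1} --q--> {3,4}  [new]
{0,3} --p--> {1,2}  [new]
{0,3} --q--> {0,3,4}  [new]
{0,4} --p--> {2}  [seen]
{0,4} --q--> {2,3,4}  [new]
{3,4} --p--> {1}  [seen]
{3,4} --q--> {0,2,3}  [new]
{1,2} --p--> {0,4}  [seen]
{1,2} --q--> {3,4}  [seen]
{0,3,4} --p--> {1,2}  [seen]
{0,3,4} --q--> {0,2,3,4}  [new]
{2,3,4} --p--> {1}  [seen]
{2,3,4} --q--> {0,2,3}  [seen]
{0,2,3} --p--> {1,2}  [seen]
{0,2,3} --q--> {0,3,4}  [seen]
{0,2,3,4} --p--> {1,2}  [seen]
{0,2,3,4} --q--> {0,2,3,4}  [seen]
Reachable DFA states: {0}, {2}, {4}, ∅, {3}, {2,3}, {1}, {0,3}, {0,4}, {3,4}, {1,2}, {0,3,4}, {2,3,4}, {0,2,3}, {0,2,3,4}.
Accepting DFA states (contain an NFA accepting state): {0}, {4}, {0,3}, {0,4}, {3,4}, {0,3,4}, {2,3,4}, {0,2,3}, {0,2,3,4}.

9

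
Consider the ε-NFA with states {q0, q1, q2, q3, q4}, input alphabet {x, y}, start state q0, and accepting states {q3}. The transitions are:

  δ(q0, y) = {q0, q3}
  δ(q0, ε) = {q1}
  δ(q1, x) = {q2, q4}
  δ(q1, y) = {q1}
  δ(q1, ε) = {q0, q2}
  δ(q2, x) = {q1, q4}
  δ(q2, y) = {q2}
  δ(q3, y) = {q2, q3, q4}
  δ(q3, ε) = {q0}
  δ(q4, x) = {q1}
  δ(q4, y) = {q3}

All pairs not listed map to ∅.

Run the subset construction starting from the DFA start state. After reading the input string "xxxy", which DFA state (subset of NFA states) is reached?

Start: {q0, q1, q2}.
δ(q0,x) = ∅; δ(q1,x) = {q2, q4}; δ(q2,x) = {q1, q4}.
Union: {q1, q2, q4}.
ε-closure gives {q0, q1, q2, q4}.
After x: {q0, q1, q2, q4}.
δ(q0,x) = ∅; δ(q1,x) = {q2, q4}; δ(q2,x) = {q1, q4}; δ(q4,x) = {q1}.
Union: {q1, q2, q4}.
ε-closure gives {q0, q1, q2, q4}.
After x: {q0, q1, q2, q4}.
δ(q0,x) = ∅; δ(q1,x) = {q2, q4}; δ(q2,x) = {q1, q4}; δ(q4,x) = {q1}.
Union: {q1, q2, q4}.
ε-closure gives {q0, q1, q2, q4}.
After x: {q0, q1, q2, q4}.
δ(q0,y) = {q0, q3}; δ(q1,y) = {q1}; δ(q2,y) = {q2}; δ(q4,y) = {q3}.
Union: {q0, q1, q2, q3}.
After y: {q0, q1, q2, q3}.

{q0, q1, q2, q3}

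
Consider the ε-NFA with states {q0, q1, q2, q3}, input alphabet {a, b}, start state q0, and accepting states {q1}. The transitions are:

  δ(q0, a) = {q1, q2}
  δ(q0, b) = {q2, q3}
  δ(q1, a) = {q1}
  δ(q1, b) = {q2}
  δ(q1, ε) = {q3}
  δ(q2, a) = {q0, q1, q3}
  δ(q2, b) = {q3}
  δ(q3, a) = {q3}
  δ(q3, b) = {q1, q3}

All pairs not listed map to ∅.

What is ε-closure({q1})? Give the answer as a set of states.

{q1, q3}

Begin with {q1}.
q1 →ε {q3}; add q3.
ε-closure = {q1, q3}.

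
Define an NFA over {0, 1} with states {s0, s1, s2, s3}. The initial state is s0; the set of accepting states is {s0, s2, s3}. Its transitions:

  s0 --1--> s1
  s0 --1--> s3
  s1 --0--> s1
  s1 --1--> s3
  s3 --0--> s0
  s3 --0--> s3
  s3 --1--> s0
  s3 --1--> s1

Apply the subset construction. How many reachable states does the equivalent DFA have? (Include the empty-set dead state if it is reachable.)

4

Start state of the DFA: {s0}.
{s0} --0--> ∅  [new]
{s0} --1--> {s1, s3}  [new]
∅ --0--> ∅  [seen]
∅ --1--> ∅  [seen]
{s1, s3} --0--> {s0, s1, s3}  [new]
{s1, s3} --1--> {s0, s1, s3}  [seen]
{s0, s1, s3} --0--> {s0, s1, s3}  [seen]
{s0, s1, s3} --1--> {s0, s1, s3}  [seen]
Reachable DFA states: {s0}, ∅, {s1, s3}, {s0, s1, s3}.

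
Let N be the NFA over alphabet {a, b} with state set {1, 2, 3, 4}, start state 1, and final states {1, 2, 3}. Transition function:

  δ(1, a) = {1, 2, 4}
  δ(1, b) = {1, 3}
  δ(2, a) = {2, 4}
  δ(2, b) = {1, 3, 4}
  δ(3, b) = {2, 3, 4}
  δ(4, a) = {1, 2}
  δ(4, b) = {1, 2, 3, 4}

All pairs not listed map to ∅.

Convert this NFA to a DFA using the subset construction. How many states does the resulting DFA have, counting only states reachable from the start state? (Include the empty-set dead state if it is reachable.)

4

Start state of the DFA: {1}.
{1} --a--> {1, 2, 4}  [new]
{1} --b--> {1, 3}  [new]
{1, 2, 4} --a--> {1, 2, 4}  [seen]
{1, 2, 4} --b--> {1, 2, 3, 4}  [new]
{1, 3} --a--> {1, 2, 4}  [seen]
{1, 3} --b--> {1, 2, 3, 4}  [seen]
{1, 2, 3, 4} --a--> {1, 2, 4}  [seen]
{1, 2, 3, 4} --b--> {1, 2, 3, 4}  [seen]
Reachable DFA states: {1}, {1, 2, 4}, {1, 3}, {1, 2, 3, 4}.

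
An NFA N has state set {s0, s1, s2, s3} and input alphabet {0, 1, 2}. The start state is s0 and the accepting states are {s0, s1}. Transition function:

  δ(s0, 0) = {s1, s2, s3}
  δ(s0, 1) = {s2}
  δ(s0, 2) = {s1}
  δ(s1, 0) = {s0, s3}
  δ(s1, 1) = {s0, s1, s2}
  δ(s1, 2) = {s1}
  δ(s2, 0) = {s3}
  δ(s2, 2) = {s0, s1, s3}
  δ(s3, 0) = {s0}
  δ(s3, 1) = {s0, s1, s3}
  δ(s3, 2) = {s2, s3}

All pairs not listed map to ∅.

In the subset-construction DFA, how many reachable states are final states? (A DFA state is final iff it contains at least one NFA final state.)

7

Start state of the DFA: {s0}.
{s0} --0--> {s1, s2, s3}  [new]
{s0} --1--> {s2}  [new]
{s0} --2--> {s1}  [new]
{s1, s2, s3} --0--> {s0, s3}  [new]
{s1, s2, s3} --1--> {s0, s1, s2, s3}  [new]
{s1, s2, s3} --2--> {s0, s1, s2, s3}  [seen]
{s2} --0--> {s3}  [new]
{s2} --1--> ∅  [new]
{s2} --2--> {s0, s1, s3}  [new]
{s1} --0--> {s0, s3}  [seen]
{s1} --1--> {s0, s1, s2}  [new]
{s1} --2--> {s1}  [seen]
{s0, s3} --0--> {s0, s1, s2, s3}  [seen]
{s0, s3} --1--> {s0, s1, s2, s3}  [seen]
{s0, s3} --2--> {s1, s2, s3}  [seen]
{s0, s1, s2, s3} --0--> {s0, s1, s2, s3}  [seen]
{s0, s1, s2, s3} --1--> {s0, s1, s2, s3}  [seen]
{s0, s1, s2, s3} --2--> {s0, s1, s2, s3}  [seen]
{s3} --0--> {s0}  [seen]
{s3} --1--> {s0, s1, s3}  [seen]
{s3} --2--> {s2, s3}  [new]
∅ --0--> ∅  [seen]
∅ --1--> ∅  [seen]
∅ --2--> ∅  [seen]
{s0, s1, s3} --0--> {s0, s1, s2, s3}  [seen]
{s0, s1, s3} --1--> {s0, s1, s2, s3}  [seen]
{s0, s1, s3} --2--> {s1, s2, s3}  [seen]
{s0, s1, s2} --0--> {s0, s1, s2, s3}  [seen]
{s0, s1, s2} --1--> {s0, s1, s2}  [seen]
{s0, s1, s2} --2--> {s0, s1, s3}  [seen]
{s2, s3} --0--> {s0, s3}  [seen]
{s2, s3} --1--> {s0, s1, s3}  [seen]
{s2, s3} --2--> {s0, s1, s2, s3}  [seen]
Reachable DFA states: {s0}, {s1, s2, s3}, {s2}, {s1}, {s0, s3}, {s0, s1, s2, s3}, {s3}, ∅, {s0, s1, s3}, {s0, s1, s2}, {s2, s3}.
Accepting DFA states (contain an NFA accepting state): {s0}, {s1, s2, s3}, {s1}, {s0, s3}, {s0, s1, s2, s3}, {s0, s1, s3}, {s0, s1, s2}.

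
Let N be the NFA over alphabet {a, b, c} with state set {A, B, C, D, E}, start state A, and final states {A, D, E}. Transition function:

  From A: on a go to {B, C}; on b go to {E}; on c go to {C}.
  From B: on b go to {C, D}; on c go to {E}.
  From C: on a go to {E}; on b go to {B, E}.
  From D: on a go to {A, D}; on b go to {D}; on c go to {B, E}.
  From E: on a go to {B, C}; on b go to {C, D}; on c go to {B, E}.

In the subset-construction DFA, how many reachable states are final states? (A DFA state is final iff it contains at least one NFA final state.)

11

Start state of the DFA: {A}.
{A} --a--> {B, C}  [new]
{A} --b--> {E}  [new]
{A} --c--> {C}  [new]
{B, C} --a--> {E}  [seen]
{B, C} --b--> {B, C, D, E}  [new]
{B, C} --c--> {E}  [seen]
{E} --a--> {B, C}  [seen]
{E} --b--> {C, D}  [new]
{E} --c--> {B, E}  [new]
{C} --a--> {E}  [seen]
{C} --b--> {B, E}  [seen]
{C} --c--> ∅  [new]
{B, C, D, E} --a--> {A, B, C, D, E}  [new]
{B, C, D, E} --b--> {B, C, D, E}  [seen]
{B, C, D, E} --c--> {B, E}  [seen]
{C, D} --a--> {A, D, E}  [new]
{C, D} --b--> {B, D, E}  [new]
{C, D} --c--> {B, E}  [seen]
{B, E} --a--> {B, C}  [seen]
{B, E} --b--> {C, D}  [seen]
{B, E} --c--> {B, E}  [seen]
∅ --a--> ∅  [seen]
∅ --b--> ∅  [seen]
∅ --c--> ∅  [seen]
{A, B, C, D, E} --a--> {A, B, C, D, E}  [seen]
{A, B, C, D, E} --b--> {B, C, D, E}  [seen]
{A, B, C, D, E} --c--> {B, C, E}  [new]
{A, D, E} --a--> {A, B, C, D}  [new]
{A, D, E} --b--> {C, D, E}  [new]
{A, D, E} --c--> {B, C, E}  [seen]
{B, D, E} --a--> {A, B, C, D}  [seen]
{B, D, E} --b--> {C, D}  [seen]
{B, D, E} --c--> {B, E}  [seen]
{B, C, E} --a--> {B, C, E}  [seen]
{B, C, E} --b--> {B, C, D, E}  [seen]
{B, C, E} --c--> {B, E}  [seen]
{A, B, C, D} --a--> {A, B, C, D, E}  [seen]
{A, B, C, D} --b--> {B, C, D, E}  [seen]
{A, B, C, D} --c--> {B, C, E}  [seen]
{C, D, E} --a--> {A, B, C, D, E}  [seen]
{C, D, E} --b--> {B, C, D, E}  [seen]
{C, D, E} --c--> {B, E}  [seen]
Reachable DFA states: {A}, {B, C}, {E}, {C}, {B, C, D, E}, {C, D}, {B, E}, ∅, {A, B, C, D, E}, {A, D, E}, {B, D, E}, {B, C, E}, {A, B, C, D}, {C, D, E}.
Accepting DFA states (contain an NFA accepting state): {A}, {E}, {B, C, D, E}, {C, D}, {B, E}, {A, B, C, D, E}, {A, D, E}, {B, D, E}, {B, C, E}, {A, B, C, D}, {C, D, E}.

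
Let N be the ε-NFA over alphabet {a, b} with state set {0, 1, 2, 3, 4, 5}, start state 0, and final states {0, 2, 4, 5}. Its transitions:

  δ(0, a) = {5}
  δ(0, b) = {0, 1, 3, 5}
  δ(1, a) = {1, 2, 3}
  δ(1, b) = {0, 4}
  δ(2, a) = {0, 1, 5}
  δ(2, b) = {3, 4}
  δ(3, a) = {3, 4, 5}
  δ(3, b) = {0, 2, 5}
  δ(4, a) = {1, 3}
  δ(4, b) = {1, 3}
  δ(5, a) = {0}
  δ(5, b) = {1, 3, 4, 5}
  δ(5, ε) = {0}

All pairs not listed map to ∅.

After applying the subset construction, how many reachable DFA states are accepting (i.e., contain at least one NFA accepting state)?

Start state of the DFA: {0} (ε-closure of the NFA start).
{0} --a--> {0, 5}  [new]
{0} --b--> {0, 1, 3, 5}  [new]
{0, 5} --a--> {0, 5}  [seen]
{0, 5} --b--> {0, 1, 3, 4, 5}  [new]
{0, 1, 3, 5} --a--> {0, 1, 2, 3, 4, 5}  [new]
{0, 1, 3, 5} --b--> {0, 1, 2, 3, 4, 5}  [seen]
{0, 1, 3, 4, 5} --a--> {0, 1, 2, 3, 4, 5}  [seen]
{0, 1, 3, 4, 5} --b--> {0, 1, 2, 3, 4, 5}  [seen]
{0, 1, 2, 3, 4, 5} --a--> {0, 1, 2, 3, 4, 5}  [seen]
{0, 1, 2, 3, 4, 5} --b--> {0, 1, 2, 3, 4, 5}  [seen]
Reachable DFA states: {0}, {0, 5}, {0, 1, 3, 5}, {0, 1, 3, 4, 5}, {0, 1, 2, 3, 4, 5}.
Accepting DFA states (contain an NFA accepting state): {0}, {0, 5}, {0, 1, 3, 5}, {0, 1, 3, 4, 5}, {0, 1, 2, 3, 4, 5}.

5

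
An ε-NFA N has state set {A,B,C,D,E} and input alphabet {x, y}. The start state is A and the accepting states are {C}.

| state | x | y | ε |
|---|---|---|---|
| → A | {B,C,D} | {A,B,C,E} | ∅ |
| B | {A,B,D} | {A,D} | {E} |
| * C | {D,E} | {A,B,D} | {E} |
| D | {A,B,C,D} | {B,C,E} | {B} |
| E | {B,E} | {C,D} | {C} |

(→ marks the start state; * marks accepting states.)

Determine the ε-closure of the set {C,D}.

{B,C,D,E}

Begin with {C,D}.
C →ε {E}; add E.
D →ε {B}; add B.
ε-closure = {B,C,D,E}.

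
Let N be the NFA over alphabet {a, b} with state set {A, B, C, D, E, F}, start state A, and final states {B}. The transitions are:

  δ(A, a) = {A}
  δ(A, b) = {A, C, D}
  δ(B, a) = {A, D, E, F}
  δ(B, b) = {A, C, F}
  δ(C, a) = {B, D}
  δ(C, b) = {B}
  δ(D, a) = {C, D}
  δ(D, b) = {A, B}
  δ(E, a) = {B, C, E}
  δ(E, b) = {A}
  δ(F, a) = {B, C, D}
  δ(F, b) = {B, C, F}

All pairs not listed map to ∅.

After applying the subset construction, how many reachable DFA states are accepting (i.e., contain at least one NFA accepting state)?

3

Start state of the DFA: {A}.
{A} --a--> {A}  [seen]
{A} --b--> {A, C, D}  [new]
{A, C, D} --a--> {A, B, C, D}  [new]
{A, C, D} --b--> {A, B, C, D}  [seen]
{A, B, C, D} --a--> {A, B, C, D, E, F}  [new]
{A, B, C, D} --b--> {A, B, C, D, F}  [new]
{A, B, C, D, E, F} --a--> {A, B, C, D, E, F}  [seen]
{A, B, C, D, E, F} --b--> {A, B, C, D, F}  [seen]
{A, B, C, D, F} --a--> {A, B, C, D, E, F}  [seen]
{A, B, C, D, F} --b--> {A, B, C, D, F}  [seen]
Reachable DFA states: {A}, {A, C, D}, {A, B, C, D}, {A, B, C, D, E, F}, {A, B, C, D, F}.
Accepting DFA states (contain an NFA accepting state): {A, B, C, D}, {A, B, C, D, E, F}, {A, B, C, D, F}.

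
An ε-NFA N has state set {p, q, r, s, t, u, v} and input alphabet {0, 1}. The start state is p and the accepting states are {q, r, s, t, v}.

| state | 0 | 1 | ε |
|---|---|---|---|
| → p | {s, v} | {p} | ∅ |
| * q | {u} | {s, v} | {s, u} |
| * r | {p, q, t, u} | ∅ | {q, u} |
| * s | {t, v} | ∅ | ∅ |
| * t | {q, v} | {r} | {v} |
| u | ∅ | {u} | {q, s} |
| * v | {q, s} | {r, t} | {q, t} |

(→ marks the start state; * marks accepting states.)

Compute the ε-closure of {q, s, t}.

{q, s, t, u, v}

Begin with {q, s, t}.
q →ε {s, u}; add u.
t →ε {v}; add v.
ε-closure = {q, s, t, u, v}.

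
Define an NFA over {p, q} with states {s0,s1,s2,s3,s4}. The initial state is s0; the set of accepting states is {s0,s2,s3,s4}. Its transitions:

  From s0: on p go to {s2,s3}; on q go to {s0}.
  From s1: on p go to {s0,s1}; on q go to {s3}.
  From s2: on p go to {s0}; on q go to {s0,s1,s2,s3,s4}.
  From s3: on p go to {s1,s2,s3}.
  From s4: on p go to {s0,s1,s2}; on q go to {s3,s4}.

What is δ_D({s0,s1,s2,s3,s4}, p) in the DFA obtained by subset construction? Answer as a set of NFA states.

{s0,s1,s2,s3}

δ(s0,p) = {s2,s3}; δ(s1,p) = {s0,s1}; δ(s2,p) = {s0}; δ(s3,p) = {s1,s2,s3}; δ(s4,p) = {s0,s1,s2}.
Union: {s0,s1,s2,s3}.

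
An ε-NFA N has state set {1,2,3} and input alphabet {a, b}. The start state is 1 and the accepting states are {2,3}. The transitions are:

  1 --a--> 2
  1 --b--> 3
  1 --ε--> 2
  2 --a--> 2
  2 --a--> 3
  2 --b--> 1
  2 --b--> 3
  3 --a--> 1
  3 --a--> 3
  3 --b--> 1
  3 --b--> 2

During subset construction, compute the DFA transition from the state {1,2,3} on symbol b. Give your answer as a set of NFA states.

δ(1,b) = {3}; δ(2,b) = {1,3}; δ(3,b) = {1,2}.
Union: {1,2,3}.

{1,2,3}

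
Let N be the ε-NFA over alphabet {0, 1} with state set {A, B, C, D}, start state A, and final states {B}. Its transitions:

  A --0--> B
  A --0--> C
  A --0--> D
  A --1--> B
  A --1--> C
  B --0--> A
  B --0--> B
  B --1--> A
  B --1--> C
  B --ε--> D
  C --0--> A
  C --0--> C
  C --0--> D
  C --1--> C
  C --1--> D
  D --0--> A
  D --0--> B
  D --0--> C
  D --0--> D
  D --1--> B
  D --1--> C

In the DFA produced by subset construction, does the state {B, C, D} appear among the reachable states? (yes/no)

Start state of the DFA: {A} (ε-closure of the NFA start).
{A} --0--> {B, C, D}  [new]
{A} --1--> {B, C, D}  [seen]
{B, C, D} --0--> {A, B, C, D}  [new]
{B, C, D} --1--> {A, B, C, D}  [seen]
{A, B, C, D} --0--> {A, B, C, D}  [seen]
{A, B, C, D} --1--> {A, B, C, D}  [seen]
Reachable DFA states: {A}, {B, C, D}, {A, B, C, D}.
{B, C, D} is among them.

yes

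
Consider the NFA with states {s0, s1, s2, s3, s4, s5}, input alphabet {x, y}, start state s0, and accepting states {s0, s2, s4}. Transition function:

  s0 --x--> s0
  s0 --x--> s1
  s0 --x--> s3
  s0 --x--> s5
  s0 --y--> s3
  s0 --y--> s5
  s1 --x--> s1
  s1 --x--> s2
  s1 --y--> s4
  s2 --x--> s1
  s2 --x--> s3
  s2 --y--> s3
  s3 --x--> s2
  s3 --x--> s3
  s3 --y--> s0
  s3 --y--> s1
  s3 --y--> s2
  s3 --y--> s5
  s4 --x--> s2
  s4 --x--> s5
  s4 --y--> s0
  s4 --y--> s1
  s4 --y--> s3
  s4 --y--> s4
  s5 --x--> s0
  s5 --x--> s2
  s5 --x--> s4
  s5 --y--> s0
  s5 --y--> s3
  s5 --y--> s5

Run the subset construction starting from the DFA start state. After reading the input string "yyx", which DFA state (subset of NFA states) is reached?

{s0, s1, s2, s3, s4, s5}

Start: {s0}.
δ(s0,y) = {s3, s5}.
Union: {s3, s5}.
After y: {s3, s5}.
δ(s3,y) = {s0, s1, s2, s5}; δ(s5,y) = {s0, s3, s5}.
Union: {s0, s1, s2, s3, s5}.
After y: {s0, s1, s2, s3, s5}.
δ(s0,x) = {s0, s1, s3, s5}; δ(s1,x) = {s1, s2}; δ(s2,x) = {s1, s3}; δ(s3,x) = {s2, s3}; δ(s5,x) = {s0, s2, s4}.
Union: {s0, s1, s2, s3, s4, s5}.
After x: {s0, s1, s2, s3, s4, s5}.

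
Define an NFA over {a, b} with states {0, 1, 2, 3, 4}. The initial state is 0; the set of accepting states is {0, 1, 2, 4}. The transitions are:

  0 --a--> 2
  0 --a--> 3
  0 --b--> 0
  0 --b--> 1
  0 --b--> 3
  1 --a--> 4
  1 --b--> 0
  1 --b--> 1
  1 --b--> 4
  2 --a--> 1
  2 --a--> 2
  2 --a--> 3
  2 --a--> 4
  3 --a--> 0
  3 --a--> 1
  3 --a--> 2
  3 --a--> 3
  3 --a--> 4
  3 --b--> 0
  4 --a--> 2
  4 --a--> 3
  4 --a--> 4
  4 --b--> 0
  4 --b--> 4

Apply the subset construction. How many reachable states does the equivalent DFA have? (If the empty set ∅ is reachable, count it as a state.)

Start state of the DFA: {0}.
{0} --a--> {2, 3}  [new]
{0} --b--> {0, 1, 3}  [new]
{2, 3} --a--> {0, 1, 2, 3, 4}  [new]
{2, 3} --b--> {0}  [seen]
{0, 1, 3} --a--> {0, 1, 2, 3, 4}  [seen]
{0, 1, 3} --b--> {0, 1, 3, 4}  [new]
{0, 1, 2, 3, 4} --a--> {0, 1, 2, 3, 4}  [seen]
{0, 1, 2, 3, 4} --b--> {0, 1, 3, 4}  [seen]
{0, 1, 3, 4} --a--> {0, 1, 2, 3, 4}  [seen]
{0, 1, 3, 4} --b--> {0, 1, 3, 4}  [seen]
Reachable DFA states: {0}, {2, 3}, {0, 1, 3}, {0, 1, 2, 3, 4}, {0, 1, 3, 4}.

5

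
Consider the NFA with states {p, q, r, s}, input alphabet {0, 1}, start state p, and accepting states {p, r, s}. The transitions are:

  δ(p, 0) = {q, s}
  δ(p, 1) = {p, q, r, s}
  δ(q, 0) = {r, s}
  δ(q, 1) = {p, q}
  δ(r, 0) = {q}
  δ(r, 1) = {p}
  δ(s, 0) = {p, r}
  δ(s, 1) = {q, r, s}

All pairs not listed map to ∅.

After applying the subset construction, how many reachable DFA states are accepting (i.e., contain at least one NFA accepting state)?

Start state of the DFA: {p}.
{p} --0--> {q, s}  [new]
{p} --1--> {p, q, r, s}  [new]
{q, s} --0--> {p, r, s}  [new]
{q, s} --1--> {p, q, r, s}  [seen]
{p, q, r, s} --0--> {p, q, r, s}  [seen]
{p, q, r, s} --1--> {p, q, r, s}  [seen]
{p, r, s} --0--> {p, q, r, s}  [seen]
{p, r, s} --1--> {p, q, r, s}  [seen]
Reachable DFA states: {p}, {q, s}, {p, q, r, s}, {p, r, s}.
Accepting DFA states (contain an NFA accepting state): {p}, {q, s}, {p, q, r, s}, {p, r, s}.

4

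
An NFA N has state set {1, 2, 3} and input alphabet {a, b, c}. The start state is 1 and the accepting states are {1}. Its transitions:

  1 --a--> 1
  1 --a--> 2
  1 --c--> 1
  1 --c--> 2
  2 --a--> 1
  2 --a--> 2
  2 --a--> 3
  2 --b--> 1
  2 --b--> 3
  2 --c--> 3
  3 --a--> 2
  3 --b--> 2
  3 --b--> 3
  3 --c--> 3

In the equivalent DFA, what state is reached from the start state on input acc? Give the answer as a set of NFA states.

Start: {1}.
δ(1,a) = {1, 2}.
Union: {1, 2}.
After a: {1, 2}.
δ(1,c) = {1, 2}; δ(2,c) = {3}.
Union: {1, 2, 3}.
After c: {1, 2, 3}.
δ(1,c) = {1, 2}; δ(2,c) = {3}; δ(3,c) = {3}.
Union: {1, 2, 3}.
After c: {1, 2, 3}.

{1, 2, 3}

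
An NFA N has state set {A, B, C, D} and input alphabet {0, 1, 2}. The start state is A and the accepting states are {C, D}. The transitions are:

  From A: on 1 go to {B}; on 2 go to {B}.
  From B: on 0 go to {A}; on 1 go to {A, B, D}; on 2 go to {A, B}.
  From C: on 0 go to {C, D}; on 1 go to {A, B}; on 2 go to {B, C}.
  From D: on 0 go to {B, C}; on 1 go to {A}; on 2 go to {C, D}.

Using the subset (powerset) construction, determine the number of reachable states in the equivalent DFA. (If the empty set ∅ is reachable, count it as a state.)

Start state of the DFA: {A}.
{A} --0--> ∅  [new]
{A} --1--> {B}  [new]
{A} --2--> {B}  [seen]
∅ --0--> ∅  [seen]
∅ --1--> ∅  [seen]
∅ --2--> ∅  [seen]
{B} --0--> {A}  [seen]
{B} --1--> {A, B, D}  [new]
{B} --2--> {A, B}  [new]
{A, B, D} --0--> {A, B, C}  [new]
{A, B, D} --1--> {A, B, D}  [seen]
{A, B, D} --2--> {A, B, C, D}  [new]
{A, B} --0--> {A}  [seen]
{A, B} --1--> {A, B, D}  [seen]
{A, B} --2--> {A, B}  [seen]
{A, B, C} --0--> {A, C, D}  [new]
{A, B, C} --1--> {A, B, D}  [seen]
{A, B, C} --2--> {A, B, C}  [seen]
{A, B, C, D} --0--> {A, B, C, D}  [seen]
{A, B, C, D} --1--> {A, B, D}  [seen]
{A, B, C, D} --2--> {A, B, C, D}  [seen]
{A, C, D} --0--> {B, C, D}  [new]
{A, C, D} --1--> {A, B}  [seen]
{A, C, D} --2--> {B, C, D}  [seen]
{B, C, D} --0--> {A, B, C, D}  [seen]
{B, C, D} --1--> {A, B, D}  [seen]
{B, C, D} --2--> {A, B, C, D}  [seen]
Reachable DFA states: {A}, ∅, {B}, {A, B, D}, {A, B}, {A, B, C}, {A, B, C, D}, {A, C, D}, {B, C, D}.

9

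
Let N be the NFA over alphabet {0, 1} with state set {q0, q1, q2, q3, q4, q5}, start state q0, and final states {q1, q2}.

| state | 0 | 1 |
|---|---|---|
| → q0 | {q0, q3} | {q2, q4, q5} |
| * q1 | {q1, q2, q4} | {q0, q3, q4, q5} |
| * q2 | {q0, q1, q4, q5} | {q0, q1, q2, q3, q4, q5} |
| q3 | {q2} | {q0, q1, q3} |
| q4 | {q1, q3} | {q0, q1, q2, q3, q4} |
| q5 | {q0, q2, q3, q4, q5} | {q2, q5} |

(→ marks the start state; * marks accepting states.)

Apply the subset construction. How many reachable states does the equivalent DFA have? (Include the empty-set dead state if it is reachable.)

5

Start state of the DFA: {q0}.
{q0} --0--> {q0, q3}  [new]
{q0} --1--> {q2, q4, q5}  [new]
{q0, q3} --0--> {q0, q2, q3}  [new]
{q0, q3} --1--> {q0, q1, q2, q3, q4, q5}  [new]
{q2, q4, q5} --0--> {q0, q1, q2, q3, q4, q5}  [seen]
{q2, q4, q5} --1--> {q0, q1, q2, q3, q4, q5}  [seen]
{q0, q2, q3} --0--> {q0, q1, q2, q3, q4, q5}  [seen]
{q0, q2, q3} --1--> {q0, q1, q2, q3, q4, q5}  [seen]
{q0, q1, q2, q3, q4, q5} --0--> {q0, q1, q2, q3, q4, q5}  [seen]
{q0, q1, q2, q3, q4, q5} --1--> {q0, q1, q2, q3, q4, q5}  [seen]
Reachable DFA states: {q0}, {q0, q3}, {q2, q4, q5}, {q0, q2, q3}, {q0, q1, q2, q3, q4, q5}.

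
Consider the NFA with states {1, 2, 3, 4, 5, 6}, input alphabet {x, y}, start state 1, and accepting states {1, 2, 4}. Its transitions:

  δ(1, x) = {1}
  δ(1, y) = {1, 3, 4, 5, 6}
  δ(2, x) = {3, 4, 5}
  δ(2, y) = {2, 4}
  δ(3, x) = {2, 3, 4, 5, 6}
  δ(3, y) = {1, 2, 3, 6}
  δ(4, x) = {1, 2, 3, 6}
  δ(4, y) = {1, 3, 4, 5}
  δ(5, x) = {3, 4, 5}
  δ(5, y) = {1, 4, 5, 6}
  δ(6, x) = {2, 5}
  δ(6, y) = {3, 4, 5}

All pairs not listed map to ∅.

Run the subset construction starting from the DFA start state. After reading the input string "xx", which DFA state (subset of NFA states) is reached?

{1}

Start: {1}.
δ(1,x) = {1}.
Union: {1}.
After x: {1}.
δ(1,x) = {1}.
Union: {1}.
After x: {1}.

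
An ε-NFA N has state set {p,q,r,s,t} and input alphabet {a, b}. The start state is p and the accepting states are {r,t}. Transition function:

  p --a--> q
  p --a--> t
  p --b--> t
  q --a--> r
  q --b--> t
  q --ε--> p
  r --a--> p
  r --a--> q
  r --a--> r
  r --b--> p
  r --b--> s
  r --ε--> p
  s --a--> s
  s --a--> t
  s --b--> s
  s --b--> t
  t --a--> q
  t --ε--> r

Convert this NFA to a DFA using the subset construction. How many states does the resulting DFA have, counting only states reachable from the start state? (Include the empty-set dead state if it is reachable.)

5

Start state of the DFA: {p} (ε-closure of the NFA start).
{p} --a--> {p,q,r,t}  [new]
{p} --b--> {p,r,t}  [new]
{p,q,r,t} --a--> {p,q,r,t}  [seen]
{p,q,r,t} --b--> {p,r,s,t}  [new]
{p,r,t} --a--> {p,q,r,t}  [seen]
{p,r,t} --b--> {p,r,s,t}  [seen]
{p,r,s,t} --a--> {p,q,r,s,t}  [new]
{p,r,s,t} --b--> {p,r,s,t}  [seen]
{p,q,r,s,t} --a--> {p,q,r,s,t}  [seen]
{p,q,r,s,t} --b--> {p,r,s,t}  [seen]
Reachable DFA states: {p}, {p,q,r,t}, {p,r,t}, {p,r,s,t}, {p,q,r,s,t}.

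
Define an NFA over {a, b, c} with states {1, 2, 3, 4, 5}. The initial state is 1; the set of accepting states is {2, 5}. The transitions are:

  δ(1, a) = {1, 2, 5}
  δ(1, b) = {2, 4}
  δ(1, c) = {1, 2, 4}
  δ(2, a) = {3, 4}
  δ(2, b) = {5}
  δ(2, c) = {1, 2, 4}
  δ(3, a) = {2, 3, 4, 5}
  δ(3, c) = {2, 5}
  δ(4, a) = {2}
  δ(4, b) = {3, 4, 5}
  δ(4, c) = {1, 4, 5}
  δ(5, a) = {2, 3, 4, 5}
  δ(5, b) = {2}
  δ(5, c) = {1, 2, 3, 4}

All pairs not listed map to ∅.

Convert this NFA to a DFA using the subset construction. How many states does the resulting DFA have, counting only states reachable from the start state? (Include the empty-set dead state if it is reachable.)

11

Start state of the DFA: {1}.
{1} --a--> {1, 2, 5}  [new]
{1} --b--> {2, 4}  [new]
{1} --c--> {1, 2, 4}  [new]
{1, 2, 5} --a--> {1, 2, 3, 4, 5}  [new]
{1, 2, 5} --b--> {2, 4, 5}  [new]
{1, 2, 5} --c--> {1, 2, 3, 4}  [new]
{2, 4} --a--> {2, 3, 4}  [new]
{2, 4} --b--> {3, 4, 5}  [new]
{2, 4} --c--> {1, 2, 4, 5}  [new]
{1, 2, 4} --a--> {1, 2, 3, 4, 5}  [seen]
{1, 2, 4} --b--> {2, 3, 4, 5}  [new]
{1, 2, 4} --c--> {1, 2, 4, 5}  [seen]
{1, 2, 3, 4, 5} --a--> {1, 2, 3, 4, 5}  [seen]
{1, 2, 3, 4, 5} --b--> {2, 3, 4, 5}  [seen]
{1, 2, 3, 4, 5} --c--> {1, 2, 3, 4, 5}  [seen]
{2, 4, 5} --a--> {2, 3, 4, 5}  [seen]
{2, 4, 5} --b--> {2, 3, 4, 5}  [seen]
{2, 4, 5} --c--> {1, 2, 3, 4, 5}  [seen]
{1, 2, 3, 4} --a--> {1, 2, 3, 4, 5}  [seen]
{1, 2, 3, 4} --b--> {2, 3, 4, 5}  [seen]
{1, 2, 3, 4} --c--> {1, 2, 4, 5}  [seen]
{2, 3, 4} --a--> {2, 3, 4, 5}  [seen]
{2, 3, 4} --b--> {3, 4, 5}  [seen]
{2, 3, 4} --c--> {1, 2, 4, 5}  [seen]
{3, 4, 5} --a--> {2, 3, 4, 5}  [seen]
{3, 4, 5} --b--> {2, 3, 4, 5}  [seen]
{3, 4, 5} --c--> {1, 2, 3, 4, 5}  [seen]
{1, 2, 4, 5} --a--> {1, 2, 3, 4, 5}  [seen]
{1, 2, 4, 5} --b--> {2, 3, 4, 5}  [seen]
{1, 2, 4, 5} --c--> {1, 2, 3, 4, 5}  [seen]
{2, 3, 4, 5} --a--> {2, 3, 4, 5}  [seen]
{2, 3, 4, 5} --b--> {2, 3, 4, 5}  [seen]
{2, 3, 4, 5} --c--> {1, 2, 3, 4, 5}  [seen]
Reachable DFA states: {1}, {1, 2, 5}, {2, 4}, {1, 2, 4}, {1, 2, 3, 4, 5}, {2, 4, 5}, {1, 2, 3, 4}, {2, 3, 4}, {3, 4, 5}, {1, 2, 4, 5}, {2, 3, 4, 5}.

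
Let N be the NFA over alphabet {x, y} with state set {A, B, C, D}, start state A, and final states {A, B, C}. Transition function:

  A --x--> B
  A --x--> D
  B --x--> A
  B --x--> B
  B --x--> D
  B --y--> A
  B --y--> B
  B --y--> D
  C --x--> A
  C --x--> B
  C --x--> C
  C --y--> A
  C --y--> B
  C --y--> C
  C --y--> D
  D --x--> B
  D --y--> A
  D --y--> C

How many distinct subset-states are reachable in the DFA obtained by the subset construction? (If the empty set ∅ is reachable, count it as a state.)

5

Start state of the DFA: {A}.
{A} --x--> {B, D}  [new]
{A} --y--> ∅  [new]
{B, D} --x--> {A, B, D}  [new]
{B, D} --y--> {A, B, C, D}  [new]
∅ --x--> ∅  [seen]
∅ --y--> ∅  [seen]
{A, B, D} --x--> {A, B, D}  [seen]
{A, B, D} --y--> {A, B, C, D}  [seen]
{A, B, C, D} --x--> {A, B, C, D}  [seen]
{A, B, C, D} --y--> {A, B, C, D}  [seen]
Reachable DFA states: {A}, {B, D}, ∅, {A, B, D}, {A, B, C, D}.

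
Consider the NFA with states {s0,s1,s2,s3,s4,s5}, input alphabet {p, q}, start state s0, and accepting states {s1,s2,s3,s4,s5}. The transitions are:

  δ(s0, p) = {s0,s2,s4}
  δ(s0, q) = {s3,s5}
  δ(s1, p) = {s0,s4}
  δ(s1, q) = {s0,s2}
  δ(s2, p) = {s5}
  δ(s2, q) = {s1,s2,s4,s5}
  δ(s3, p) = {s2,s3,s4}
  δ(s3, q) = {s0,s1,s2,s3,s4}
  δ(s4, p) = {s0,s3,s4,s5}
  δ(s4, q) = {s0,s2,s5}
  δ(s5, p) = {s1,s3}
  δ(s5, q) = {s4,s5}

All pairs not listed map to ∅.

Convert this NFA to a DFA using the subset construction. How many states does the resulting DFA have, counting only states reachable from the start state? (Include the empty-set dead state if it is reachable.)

6

Start state of the DFA: {s0}.
{s0} --p--> {s0,s2,s4}  [new]
{s0} --q--> {s3,s5}  [new]
{s0,s2,s4} --p--> {s0,s2,s3,s4,s5}  [new]
{s0,s2,s4} --q--> {s0,s1,s2,s3,s4,s5}  [new]
{s3,s5} --p--> {s1,s2,s3,s4}  [new]
{s3,s5} --q--> {s0,s1,s2,s3,s4,s5}  [seen]
{s0,s2,s3,s4,s5} --p--> {s0,s1,s2,s3,s4,s5}  [seen]
{s0,s2,s3,s4,s5} --q--> {s0,s1,s2,s3,s4,s5}  [seen]
{s0,s1,s2,s3,s4,s5} --p--> {s0,s1,s2,s3,s4,s5}  [seen]
{s0,s1,s2,s3,s4,s5} --q--> {s0,s1,s2,s3,s4,s5}  [seen]
{s1,s2,s3,s4} --p--> {s0,s2,s3,s4,s5}  [seen]
{s1,s2,s3,s4} --q--> {s0,s1,s2,s3,s4,s5}  [seen]
Reachable DFA states: {s0}, {s0,s2,s4}, {s3,s5}, {s0,s2,s3,s4,s5}, {s0,s1,s2,s3,s4,s5}, {s1,s2,s3,s4}.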